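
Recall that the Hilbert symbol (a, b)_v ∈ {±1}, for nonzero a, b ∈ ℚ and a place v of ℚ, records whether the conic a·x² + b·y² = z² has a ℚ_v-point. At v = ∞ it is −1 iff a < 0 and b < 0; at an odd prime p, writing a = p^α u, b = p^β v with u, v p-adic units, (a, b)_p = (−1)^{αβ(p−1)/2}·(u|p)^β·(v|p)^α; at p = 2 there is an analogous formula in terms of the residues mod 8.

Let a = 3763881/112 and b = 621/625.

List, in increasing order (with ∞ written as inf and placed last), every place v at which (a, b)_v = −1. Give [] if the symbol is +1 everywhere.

(a, b) ≡ (2927463, 69) mod (ℚ^×)²; places V = {2, 3, 5, 7, 11, 19, 23, 29, ∞}.
(a,b)_11: α=1, u≡8; β=0, v≡3 (mod 11); (8|11)=-1, (3|11)=+1; sign (−1)^0·-1^0·+1^1 = +1.
(a,b)_29: α=1, u≡11; β=0, v≡8 (mod 29); (11|29)=-1, (8|29)=-1; sign (−1)^0·-1^0·-1^1 = -1.
(a,b)_23: α=1, u≡7; β=1, v≡1 (mod 23); (7|23)=-1, (1|23)=+1; sign (−1)^1·-1^1·+1^1 = +1.
(a,b)_3: α=3, u≡2; β=3, v≡2 (mod 3); (2|3)=-1, (2|3)=-1; sign (−1)^1·-1^3·-1^3 = -1.
(a,b)_7: α=-1, u≡1; β=0, v≡6 (mod 7); (1|7)=+1, (6|7)=-1; sign (−1)^0·+1^0·-1^-1 = -1.
(a,b)_5: α=0, u≡3; β=-4, v≡1 (mod 5); (3|5)=-1, (1|5)=+1; sign (−1)^0·-1^-4·+1^0 = +1.
(a,b)_∞: sgn(2927463)=+, sgn(69)=+, so +1.
(a,b)_19: α=1, u≡7; β=0, v≡3 (mod 19); (7|19)=+1, (3|19)=-1; sign (−1)^0·+1^0·-1^1 = -1.
(a,b)_2: α=-4, β=0; u≡7, v≡5 (mod 8); ε(u)ε(v)=1·0, αω(v)=-4·1, βω(u)=0·0; sum ≡ 0  ⇒  +1.
Ram(2927463, 69) = {3, 7, 19, 29}; no ℚ_3-point on the conic.

[3, 7, 19, 29]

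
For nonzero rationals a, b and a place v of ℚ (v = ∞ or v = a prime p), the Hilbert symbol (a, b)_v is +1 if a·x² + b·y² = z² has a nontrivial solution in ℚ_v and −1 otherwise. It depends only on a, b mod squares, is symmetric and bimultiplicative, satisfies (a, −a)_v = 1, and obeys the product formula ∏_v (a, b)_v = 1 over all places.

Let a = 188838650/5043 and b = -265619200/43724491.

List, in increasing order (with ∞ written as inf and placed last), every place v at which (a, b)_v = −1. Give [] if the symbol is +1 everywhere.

[3, 19]

(a, b) ≡ (78, -133) mod (ℚ^×)²; places V = {2, 3, 5, 7, 11, 13, 19, 37, 41, ∞}.
(a,b)_37: α=0, u≡1; β=-2, v≡31 (mod 37); (1|37)=+1, (31|37)=-1; sign (−1)^0·+1^-2·-1^0 = +1.
(a,b)_41: α=-2, u≡10; β=-2, v≡36 (mod 41); (10|41)=+1, (36|41)=+1; sign (−1)^0·+1^-2·+1^-2 = +1.
(a,b)_7: α=4, u≡4; β=3, v≡4 (mod 7); (4|7)=+1, (4|7)=+1; sign (−1)^0·+1^3·+1^4 = +1.
(a,b)_2: α=1, β=8; u≡7, v≡3 (mod 8); ε(u)ε(v)=1·1, αω(v)=1·1, βω(u)=8·0; sum ≡ 0  ⇒  +1.
(a,b)_13: α=1, u≡7; β=0, v≡10 (mod 13); (7|13)=-1, (10|13)=+1; sign (−1)^0·-1^0·+1^1 = +1.
(a,b)_5: α=2, u≡2; β=2, v≡2 (mod 5); (2|5)=-1, (2|5)=-1; sign (−1)^0·-1^2·-1^2 = +1.
(a,b)_∞: sgn(78)=+, sgn(-133)=−, so +1.
(a,b)_19: α=0, u≡15; β=-1, v≡15 (mod 19); (15|19)=-1, (15|19)=-1; sign (−1)^0·-1^-1·-1^0 = -1.
(a,b)_3: α=-1, u≡2; β=0, v≡2 (mod 3); (2|3)=-1, (2|3)=-1; sign (−1)^0·-1^0·-1^-1 = -1.
(a,b)_11: α=2, u≡5; β=2, v≡6 (mod 11); (5|11)=+1, (6|11)=-1; sign (−1)^0·+1^2·-1^2 = +1.
|Ram(78, -133)| = 2, even; anisotropic at {3, 19}.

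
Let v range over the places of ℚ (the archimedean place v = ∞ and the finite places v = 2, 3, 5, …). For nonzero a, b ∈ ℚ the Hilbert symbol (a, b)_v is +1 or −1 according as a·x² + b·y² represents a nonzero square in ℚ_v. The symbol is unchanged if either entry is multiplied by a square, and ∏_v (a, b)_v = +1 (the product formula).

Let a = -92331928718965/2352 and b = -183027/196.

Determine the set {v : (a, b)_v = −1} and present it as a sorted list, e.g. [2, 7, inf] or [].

(a, b) ≡ (-12576855, -3) mod (ℚ^×)²; places V = {2, 3, 5, 7, 13, 17, 19, 31, 37, 43, ∞}.
(a,b)_17: α=1, u≡8; β=0, v≡7 (mod 17); (8|17)=+1, (7|17)=-1; sign (−1)^0·+1^0·-1^1 = -1.
(a,b)_∞: sgn(-12576855)=−, sgn(-3)=−, so -1.
(a,b)_43: α=1, u≡9; β=0, v≡1 (mod 43); (9|43)=+1, (1|43)=+1; sign (−1)^0·+1^0·+1^1 = +1.
(a,b)_3: α=-1, u≡2; β=1, v≡2 (mod 3); (2|3)=-1, (2|3)=-1; sign (−1)^1·-1^1·-1^-1 = -1.
(a,b)_13: α=2, u≡2; β=2, v≡9 (mod 13); (2|13)=-1, (9|13)=+1; sign (−1)^0·-1^2·+1^2 = +1.
(a,b)_5: α=1, u≡1; β=0, v≡3 (mod 5); (1|5)=+1, (3|5)=-1; sign (−1)^0·+1^0·-1^1 = -1.
(a,b)_7: α=-2, u≡5; β=-2, v≡4 (mod 7); (5|7)=-1, (4|7)=+1; sign (−1)^0·-1^-2·+1^-2 = +1.
(a,b)_31: α=1, u≡3; β=0, v≡9 (mod 31); (3|31)=-1, (9|31)=+1; sign (−1)^0·-1^0·+1^1 = +1.
(a,b)_19: α=4, u≡4; β=2, v≡1 (mod 19); (4|19)=+1, (1|19)=+1; sign (−1)^0·+1^2·+1^4 = +1.
(a,b)_2: α=-4, β=-2; u≡1, v≡5 (mod 8); ε(u)ε(v)=0·0, αω(v)=-4·1, βω(u)=-2·0; sum ≡ 0  ⇒  +1.
(a,b)_37: α=1, u≡34; β=0, v≡28 (mod 37); (34|37)=+1, (28|37)=+1; sign (−1)^0·+1^0·+1^1 = +1.
Ram(-12576855, -3) = {3, 5, 17, ∞}; no ℚ_3-point on the conic.

[3, 5, 17, inf]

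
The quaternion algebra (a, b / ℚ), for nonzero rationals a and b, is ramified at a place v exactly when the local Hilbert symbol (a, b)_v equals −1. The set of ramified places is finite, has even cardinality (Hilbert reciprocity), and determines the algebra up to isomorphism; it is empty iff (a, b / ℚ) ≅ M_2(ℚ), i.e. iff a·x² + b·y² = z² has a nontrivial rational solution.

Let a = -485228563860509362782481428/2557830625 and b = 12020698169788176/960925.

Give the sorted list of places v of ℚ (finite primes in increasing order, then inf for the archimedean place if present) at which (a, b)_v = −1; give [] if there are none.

[3, 19, 43, 47]

(a, b) ≡ (-517, 703437) mod (ℚ^×)²; places V = {2, 3, 5, 7, 11, 17, 19, 41, 43, 47, ∞}.
(a,b)_3: α=24, u≡2; β=13, v≡2 (mod 3); (2|3)=-1, (2|3)=-1; sign (−1)^0·-1^13·-1^24 = -1.
(a,b)_47: α=3, u≡42; β=2, v≡35 (mod 47); (42|47)=+1, (35|47)=-1; sign (−1)^0·+1^2·-1^3 = -1.
(a,b)_7: α=-2, u≡4; β=-1, v≡3 (mod 7); (4|7)=+1, (3|7)=-1; sign (−1)^0·+1^-1·-1^-2 = +1.
(a,b)_∞: sgn(-517)=−, sgn(703437)=+, so +1.
(a,b)_5: α=-4, u≡3; β=-2, v≡3 (mod 5); (3|5)=-1, (3|5)=-1; sign (−1)^0·-1^-2·-1^-4 = +1.
(a,b)_2: α=2, β=4; u≡3, v≡5 (mod 8); ε(u)ε(v)=1·0, αω(v)=2·1, βω(u)=4·1; sum ≡ 0  ⇒  +1.
(a,b)_19: α=0, u≡2; β=-1, v≡16 (mod 19); (2|19)=-1, (16|19)=+1; sign (−1)^0·-1^-1·+1^0 = -1.
(a,b)_41: α=2, u≡8; β=1, v≡3 (mod 41); (8|41)=+1, (3|41)=-1; sign (−1)^0·+1^1·-1^2 = +1.
(a,b)_17: α=-4, u≡12; β=-2, v≡5 (mod 17); (12|17)=-1, (5|17)=-1; sign (−1)^0·-1^-2·-1^-4 = +1.
(a,b)_43: α=2, u≡29; β=1, v≡33 (mod 43); (29|43)=-1, (33|43)=-1; sign (−1)^0·-1^1·-1^2 = -1.
(a,b)_11: α=3, u≡8; β=2, v≡9 (mod 11); (8|11)=-1, (9|11)=+1; sign (−1)^0·-1^2·+1^3 = +1.
|Ram(-517, 703437)| = 4, even; anisotropic at {3, 19, 43, 47}.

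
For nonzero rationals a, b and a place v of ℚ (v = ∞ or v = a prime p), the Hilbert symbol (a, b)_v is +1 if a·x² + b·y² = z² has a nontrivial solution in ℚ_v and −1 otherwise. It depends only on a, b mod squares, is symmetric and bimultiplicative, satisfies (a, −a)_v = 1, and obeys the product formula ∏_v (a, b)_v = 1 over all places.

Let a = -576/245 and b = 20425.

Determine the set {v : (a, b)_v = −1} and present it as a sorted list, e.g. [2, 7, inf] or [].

[5, 19]

Mod squares: a ≡ -5, b ≡ 817. Check v ∈ {∞, 2, 3, 5, 7, 19, 43}.
v=7: a=7^-2·(≡1), b=7^0·(≡6) mod 7; (1|7)=+1, (6|7)=-1; (−1)^{-2·0·3}·(+1)^0·(-1)^-2 = +1.
v=3: a=3^2·(≡1), b=3^0·(≡1) mod 3; (1|3)=+1, (1|3)=+1; (−1)^{2·0·1}·(+1)^0·(+1)^2 = +1.
v=∞: -5 < 0 and 817 > 0  ⇒  (a,b)_∞ = +1.
v=2: v_2(a)=6, v_2(b)=0; units ≡ 3, 1 (mod 8); ε·ε+αω+βω = 1·0+6·0+0·1 ≡ 0  ⇒  (a,b)_2 = +1.
v=19: a=19^0·(≡3), b=19^1·(≡11) mod 19; (3|19)=-1, (11|19)=+1; (−1)^{0·1·9}·(-1)^1·(+1)^0 = -1.
v=5: a=5^-1·(≡1), b=5^2·(≡2) mod 5; (1|5)=+1, (2|5)=-1; (−1)^{-1·2·2}·(+1)^2·(-1)^-1 = -1.
v=43: a=43^0·(≡41), b=43^1·(≡2) mod 43; (41|43)=+1, (2|43)=-1; (−1)^{0·1·21}·(+1)^1·(-1)^0 = +1.
Ram(-5, 817) = {5, 19}; no ℚ_5-point on the conic.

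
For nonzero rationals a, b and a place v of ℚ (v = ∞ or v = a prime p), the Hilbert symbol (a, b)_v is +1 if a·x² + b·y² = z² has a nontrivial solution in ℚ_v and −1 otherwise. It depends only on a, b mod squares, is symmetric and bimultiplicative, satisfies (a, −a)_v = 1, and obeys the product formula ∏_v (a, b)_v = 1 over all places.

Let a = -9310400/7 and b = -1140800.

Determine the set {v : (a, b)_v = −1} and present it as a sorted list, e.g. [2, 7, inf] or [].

[2, 11, 23, inf]

(a, b) ≡ (-77, -713) mod (ℚ^×)²; places V = {2, 5, 7, 11, 23, 31, ∞}.
(a,b)_11: α=1, u≡4; β=0, v≡10 (mod 11); (4|11)=+1, (10|11)=-1; sign (−1)^0·+1^0·-1^1 = -1.
(a,b)_∞: sgn(-77)=−, sgn(-713)=−, so -1.
(a,b)_7: α=-1, u≡6; β=0, v≡4 (mod 7); (6|7)=-1, (4|7)=+1; sign (−1)^0·-1^0·+1^-1 = +1.
(a,b)_23: α=2, u≡19; β=1, v≡11 (mod 23); (19|23)=-1, (11|23)=-1; sign (−1)^0·-1^1·-1^2 = -1.
(a,b)_31: α=0, u≡20; β=1, v≡28 (mod 31); (20|31)=+1, (28|31)=+1; sign (−1)^0·+1^1·+1^0 = +1.
(a,b)_5: α=2, u≡2; β=2, v≡3 (mod 5); (2|5)=-1, (3|5)=-1; sign (−1)^0·-1^2·-1^2 = +1.
(a,b)_2: α=6, β=6; u≡3, v≡7 (mod 8); ε(u)ε(v)=1·1, αω(v)=6·0, βω(u)=6·1; sum ≡ 1  ⇒  -1.
(-77, -713 / ℚ) ramifies at {2, 11, 23, ∞}: a division algebra.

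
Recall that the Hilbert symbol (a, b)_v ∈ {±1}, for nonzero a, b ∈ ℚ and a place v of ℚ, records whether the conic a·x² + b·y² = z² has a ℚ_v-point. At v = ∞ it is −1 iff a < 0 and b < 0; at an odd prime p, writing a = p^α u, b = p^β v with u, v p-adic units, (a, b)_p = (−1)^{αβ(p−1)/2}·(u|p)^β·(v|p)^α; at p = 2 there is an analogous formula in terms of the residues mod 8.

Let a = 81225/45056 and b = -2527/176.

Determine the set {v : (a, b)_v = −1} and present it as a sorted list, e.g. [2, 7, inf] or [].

[2, 11]

Mod squares: a ≡ 11, b ≡ -77. Check v ∈ {∞, 2, 3, 5, 7, 11, 19}.
v=2: v_2(a)=-12, v_2(b)=-4; units ≡ 3, 3 (mod 8); ε·ε+αω+βω = 1·1+-12·1+-4·1 ≡ 1  ⇒  (a,b)_2 = -1.
v=∞: 11 > 0 and -77 < 0  ⇒  (a,b)_∞ = +1.
v=11: a=11^-1·(≡3), b=11^-1·(≡5) mod 11; (3|11)=+1, (5|11)=+1; (−1)^{-1·-1·5}·(+1)^-1·(+1)^-1 = -1.
v=5: a=5^2·(≡4), b=5^0·(≡3) mod 5; (4|5)=+1, (3|5)=-1; (−1)^{2·0·2}·(+1)^0·(-1)^2 = +1.
v=19: a=19^2·(≡5), b=19^2·(≡10) mod 19; (5|19)=+1, (10|19)=-1; (−1)^{2·2·9}·(+1)^2·(-1)^2 = +1.
v=3: a=3^2·(≡2), b=3^0·(≡1) mod 3; (2|3)=-1, (1|3)=+1; (−1)^{2·0·1}·(-1)^0·(+1)^2 = +1.
v=7: a=7^0·(≡1), b=7^1·(≡3) mod 7; (1|7)=+1, (3|7)=-1; (−1)^{0·1·3}·(+1)^1·(-1)^0 = +1.
(11, -77 / ℚ) ramifies at {2, 11}: a division algebra.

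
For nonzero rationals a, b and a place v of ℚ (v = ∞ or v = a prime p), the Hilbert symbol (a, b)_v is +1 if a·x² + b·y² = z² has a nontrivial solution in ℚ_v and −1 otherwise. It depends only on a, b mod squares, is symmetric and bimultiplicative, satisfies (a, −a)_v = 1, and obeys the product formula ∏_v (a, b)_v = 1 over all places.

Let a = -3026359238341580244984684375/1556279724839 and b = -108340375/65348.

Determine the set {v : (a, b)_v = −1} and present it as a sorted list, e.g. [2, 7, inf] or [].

[7, 11, 19, inf]

(a, b) ≡ (-2015918905, -608855) mod (ℚ^×)²; places V = {2, 3, 5, 7, 11, 13, 17, 19, 29, 31, 43, ∞}.
(a,b)_29: α=3, u≡6; β=1, v≡23 (mod 29); (6|29)=+1, (23|29)=+1; sign (−1)^0·+1^1·+1^3 = +1.
(a,b)_17: α=-3, u≡1; β=-1, v≡15 (mod 17); (1|17)=+1, (15|17)=+1; sign (−1)^0·+1^-1·+1^-3 = +1.
(a,b)_7: α=-3, u≡3; β=0, v≡6 (mod 7); (3|7)=-1, (6|7)=-1; sign (−1)^0·-1^0·-1^-3 = -1.
(a,b)_13: α=1, u≡12; β=1, v≡10 (mod 13); (12|13)=+1, (10|13)=+1; sign (−1)^0·+1^1·+1^1 = +1.
(a,b)_5: α=5, u≡4; β=3, v≡4 (mod 5); (4|5)=+1, (4|5)=+1; sign (−1)^0·+1^3·+1^5 = +1.
(a,b)_19: α=3, u≡13; β=1, v≡14 (mod 19); (13|19)=-1, (14|19)=-1; sign (−1)^1·-1^1·-1^3 = -1.
(a,b)_3: α=12, u≡2; β=0, v≡1 (mod 3); (2|3)=-1, (1|3)=+1; sign (−1)^0·-1^0·+1^12 = +1.
(a,b)_31: α=-4, u≡8; β=-2, v≡1 (mod 31); (8|31)=+1, (1|31)=+1; sign (−1)^0·+1^-2·+1^-4 = +1.
(a,b)_43: α=1, u≡22; β=0, v≡38 (mod 43); (22|43)=-1, (38|43)=+1; sign (−1)^0·-1^0·+1^1 = +1.
(a,b)_∞: sgn(-2015918905)=−, sgn(-608855)=−, so -1.
(a,b)_2: α=0, β=-2; u≡7, v≡1 (mod 8); ε(u)ε(v)=1·0, αω(v)=0·0, βω(u)=-2·0; sum ≡ 0  ⇒  +1.
(a,b)_11: α=7, u≡10; β=2, v≡10 (mod 11); (10|11)=-1, (10|11)=-1; sign (−1)^0·-1^2·-1^7 = -1.
|Ram(-2015918905, -608855)| = 4, even; anisotropic at {7, 11, 19, ∞}.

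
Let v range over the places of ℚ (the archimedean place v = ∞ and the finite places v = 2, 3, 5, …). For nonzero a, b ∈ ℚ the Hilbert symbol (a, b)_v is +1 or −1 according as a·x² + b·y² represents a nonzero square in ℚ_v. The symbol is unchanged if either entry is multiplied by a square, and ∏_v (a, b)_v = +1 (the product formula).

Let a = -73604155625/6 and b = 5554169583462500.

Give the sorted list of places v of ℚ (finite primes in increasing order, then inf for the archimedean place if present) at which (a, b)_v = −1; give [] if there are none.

(a, b) ≡ (-6006, 65) mod (ℚ^×)²; places V = {2, 3, 5, 7, 11, 13, ∞}.
(a,b)_11: α=1, u≡4; β=2, v≡8 (mod 11); (4|11)=+1, (8|11)=-1; sign (−1)^0·+1^2·-1^1 = -1.
(a,b)_7: α=7, u≡6; β=10, v≡4 (mod 7); (6|7)=-1, (4|7)=+1; sign (−1)^0·-1^10·+1^7 = +1.
(a,b)_13: α=1, u≡2; β=1, v≡8 (mod 13); (2|13)=-1, (8|13)=-1; sign (−1)^0·-1^1·-1^1 = +1.
(a,b)_2: α=-1, β=2; u≡5, v≡1 (mod 8); ε(u)ε(v)=0·0, αω(v)=-1·0, βω(u)=2·1; sum ≡ 0  ⇒  +1.
(a,b)_3: α=-1, u≡2; β=0, v≡2 (mod 3); (2|3)=-1, (2|3)=-1; sign (−1)^0·-1^0·-1^-1 = -1.
(a,b)_∞: sgn(-6006)=−, sgn(65)=+, so +1.
(a,b)_5: α=4, u≡1; β=5, v≡3 (mod 5); (1|5)=+1, (3|5)=-1; sign (−1)^0·+1^5·-1^4 = +1.
(-6006, 65 / ℚ) ramifies at {3, 11}: a division algebra.

[3, 11]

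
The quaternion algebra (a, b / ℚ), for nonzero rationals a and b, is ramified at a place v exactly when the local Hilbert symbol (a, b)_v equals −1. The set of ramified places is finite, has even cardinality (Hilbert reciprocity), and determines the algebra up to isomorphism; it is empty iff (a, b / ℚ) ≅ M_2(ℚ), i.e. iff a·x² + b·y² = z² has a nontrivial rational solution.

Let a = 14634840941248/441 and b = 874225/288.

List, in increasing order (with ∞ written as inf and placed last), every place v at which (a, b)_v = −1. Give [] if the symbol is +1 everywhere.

Mod squares: a ≡ 187, b ≡ 2. Check v ∈ {∞, 2, 3, 5, 7, 11, 17}.
v=7: a=7^-2·(≡5), b=7^0·(≡2) mod 7; (5|7)=-1, (2|7)=+1; (−1)^{-2·0·3}·(-1)^0·(+1)^-2 = +1.
v=17: a=17^5·(≡6), b=17^2·(≡1) mod 17; (6|17)=-1, (1|17)=+1; (−1)^{5·2·8}·(-1)^2·(+1)^5 = +1.
v=5: a=5^0·(≡3), b=5^2·(≡3) mod 5; (3|5)=-1, (3|5)=-1; (−1)^{0·2·2}·(-1)^2·(-1)^0 = +1.
v=2: v_2(a)=6, v_2(b)=-5; units ≡ 3, 1 (mod 8); ε·ε+αω+βω = 1·0+6·0+-5·1 ≡ 1  ⇒  (a,b)_2 = -1.
v=∞: 187 > 0 and 2 > 0  ⇒  (a,b)_∞ = +1.
v=11: a=11^5·(≡2), b=11^2·(≡10) mod 11; (2|11)=-1, (10|11)=-1; (−1)^{5·2·5}·(-1)^2·(-1)^5 = -1.
v=3: a=3^-2·(≡1), b=3^-2·(≡2) mod 3; (1|3)=+1, (2|3)=-1; (−1)^{-2·-2·1}·(+1)^-2·(-1)^-2 = +1.
(187, 2 / ℚ) ramifies at {2, 11}: a division algebra.

[2, 11]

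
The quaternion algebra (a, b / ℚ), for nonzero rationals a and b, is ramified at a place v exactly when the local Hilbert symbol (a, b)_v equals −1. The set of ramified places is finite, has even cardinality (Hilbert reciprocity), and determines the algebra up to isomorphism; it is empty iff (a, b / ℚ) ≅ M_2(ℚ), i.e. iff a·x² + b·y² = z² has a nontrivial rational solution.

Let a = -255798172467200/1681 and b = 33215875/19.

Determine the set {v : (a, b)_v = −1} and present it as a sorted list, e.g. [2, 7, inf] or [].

[5, 17, 19, 29]

(a, b) ≡ (-17, 515185) mod (ℚ^×)²; places V = {2, 5, 7, 11, 17, 19, 29, 41, ∞}.
(a,b)_∞: sgn(-17)=−, sgn(515185)=+, so +1.
(a,b)_17: α=1, u≡13; β=1, v≡7 (mod 17); (13|17)=+1, (7|17)=-1; sign (−1)^0·+1^1·-1^1 = -1.
(a,b)_2: α=14, β=0; u≡7, v≡1 (mod 8); ε(u)ε(v)=1·0, αω(v)=14·0, βω(u)=0·0; sum ≡ 0  ⇒  +1.
(a,b)_5: α=2, u≡2; β=3, v≡3 (mod 5); (2|5)=-1, (3|5)=-1; sign (−1)^0·-1^3·-1^2 = -1.
(a,b)_7: α=0, u≡1; β=2, v≡6 (mod 7); (1|7)=+1, (6|7)=-1; sign (−1)^0·+1^2·-1^0 = +1.
(a,b)_41: α=-2, u≡34; β=0, v≡33 (mod 41); (34|41)=-1, (33|41)=+1; sign (−1)^0·-1^0·+1^-2 = +1.
(a,b)_11: α=2, u≡1; β=1, v≡6 (mod 11); (1|11)=+1, (6|11)=-1; sign (−1)^0·+1^1·-1^2 = +1.
(a,b)_29: α=2, u≡12; β=1, v≡27 (mod 29); (12|29)=-1, (27|29)=-1; sign (−1)^0·-1^1·-1^2 = -1.
(a,b)_19: α=2, u≡14; β=-1, v≡18 (mod 19); (14|19)=-1, (18|19)=-1; sign (−1)^0·-1^-1·-1^2 = -1.
(-17, 515185 / ℚ) ramifies at {5, 17, 19, 29}: a division algebra.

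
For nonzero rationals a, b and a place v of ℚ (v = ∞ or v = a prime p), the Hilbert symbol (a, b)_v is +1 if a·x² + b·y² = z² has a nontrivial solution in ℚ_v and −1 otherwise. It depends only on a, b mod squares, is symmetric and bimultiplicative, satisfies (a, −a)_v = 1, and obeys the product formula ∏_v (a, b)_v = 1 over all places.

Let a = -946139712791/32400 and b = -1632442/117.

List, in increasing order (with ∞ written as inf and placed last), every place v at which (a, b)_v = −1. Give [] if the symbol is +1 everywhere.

[7, 13, 19, inf]

Mod squares: a ≡ -119, b ≡ -58786. Check v ∈ {∞, 2, 3, 5, 7, 13, 17, 19}.
v=17: a=17^1·(≡14), b=17^1·(≡5) mod 17; (14|17)=-1, (5|17)=-1; (−1)^{1·1·8}·(-1)^1·(-1)^1 = +1.
v=5: a=5^-2·(≡4), b=5^0·(≡4) mod 5; (4|5)=+1, (4|5)=+1; (−1)^{-2·0·2}·(+1)^0·(+1)^-2 = +1.
v=13: a=13^2·(≡7), b=13^-1·(≡8) mod 13; (7|13)=-1, (8|13)=-1; (−1)^{2·-1·6}·(-1)^-1·(-1)^2 = -1.
v=19: a=19^6·(≡2), b=19^3·(≡3) mod 19; (2|19)=-1, (3|19)=-1; (−1)^{6·3·9}·(-1)^3·(-1)^6 = -1.
v=3: a=3^-4·(≡1), b=3^-2·(≡2) mod 3; (1|3)=+1, (2|3)=-1; (−1)^{-4·-2·1}·(+1)^-2·(-1)^-4 = +1.
v=2: v_2(a)=-4, v_2(b)=1; units ≡ 1, 7 (mod 8); ε·ε+αω+βω = 0·1+-4·0+1·0 ≡ 0  ⇒  (a,b)_2 = +1.
v=7: a=7^1·(≡1), b=7^1·(≡4) mod 7; (1|7)=+1, (4|7)=+1; (−1)^{1·1·3}·(+1)^1·(+1)^1 = -1.
v=∞: -119 < 0 and -58786 < 0  ⇒  (a,b)_∞ = -1.
Ram(-119, -58786) = {7, 13, 19, ∞}; no ℚ_7-point on the conic.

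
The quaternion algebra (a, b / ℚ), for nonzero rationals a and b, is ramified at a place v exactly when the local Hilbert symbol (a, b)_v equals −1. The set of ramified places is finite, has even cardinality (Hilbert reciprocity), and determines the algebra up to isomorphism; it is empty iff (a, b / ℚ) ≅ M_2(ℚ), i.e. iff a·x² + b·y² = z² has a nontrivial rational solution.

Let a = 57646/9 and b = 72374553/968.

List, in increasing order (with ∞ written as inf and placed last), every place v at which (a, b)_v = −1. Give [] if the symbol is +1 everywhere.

[31, 37]

(a, b) ≡ (57646, 1787026) mod (ℚ^×)²; places V = {2, 3, 11, 19, 31, 37, 41, ∞}.
(a,b)_31: α=0, u≡26; β=1, v≡12 (mod 31); (26|31)=-1, (12|31)=-1; sign (−1)^0·-1^1·-1^0 = -1.
(a,b)_2: α=1, β=-3; u≡7, v≡1 (mod 8); ε(u)ε(v)=1·0, αω(v)=1·0, βω(u)=-3·0; sum ≡ 0  ⇒  +1.
(a,b)_11: α=0, u≡8; β=-2, v≡8 (mod 11); (8|11)=-1, (8|11)=-1; sign (−1)^0·-1^-2·-1^0 = +1.
(a,b)_3: α=-2, u≡1; β=4, v≡1 (mod 3); (1|3)=+1, (1|3)=+1; sign (−1)^0·+1^4·+1^-2 = +1.
(a,b)_∞: sgn(57646)=+, sgn(1787026)=+, so +1.
(a,b)_37: α=1, u≡21; β=1, v≡23 (mod 37); (21|37)=+1, (23|37)=-1; sign (−1)^0·+1^1·-1^1 = -1.
(a,b)_19: α=1, u≡12; β=1, v≡9 (mod 19); (12|19)=-1, (9|19)=+1; sign (−1)^1·-1^1·+1^1 = +1.
(a,b)_41: α=1, u≡15; β=1, v≡27 (mod 41); (15|41)=-1, (27|41)=-1; sign (−1)^0·-1^1·-1^1 = +1.
Ram(57646, 1787026) = {31, 37}; no ℚ_31-point on the conic.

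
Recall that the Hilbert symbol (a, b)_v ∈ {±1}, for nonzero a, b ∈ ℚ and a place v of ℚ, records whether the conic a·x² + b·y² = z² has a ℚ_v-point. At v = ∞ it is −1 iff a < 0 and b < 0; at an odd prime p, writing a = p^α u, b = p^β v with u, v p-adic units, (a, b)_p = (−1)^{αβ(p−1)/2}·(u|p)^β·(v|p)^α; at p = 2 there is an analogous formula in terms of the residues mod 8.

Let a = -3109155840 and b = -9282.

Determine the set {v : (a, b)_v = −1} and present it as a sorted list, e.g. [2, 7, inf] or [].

Mod squares: a ≡ -85, b ≡ -9282. Check v ∈ {∞, 2, 3, 5, 7, 13, 17}.
v=5: a=5^1·(≡2), b=5^0·(≡3) mod 5; (2|5)=-1, (3|5)=-1; (−1)^{1·0·2}·(-1)^0·(-1)^1 = -1.
v=17: a=17^1·(≡5), b=17^1·(≡15) mod 17; (5|17)=-1, (15|17)=+1; (−1)^{1·1·8}·(-1)^1·(+1)^1 = -1.
v=3: a=3^6·(≡2), b=3^1·(≡2) mod 3; (2|3)=-1, (2|3)=-1; (−1)^{6·1·1}·(-1)^1·(-1)^6 = -1.
v=2: v_2(a)=10, v_2(b)=1; units ≡ 3, 7 (mod 8); ε·ε+αω+βω = 1·1+10·0+1·1 ≡ 0  ⇒  (a,b)_2 = +1.
v=13: a=13^0·(≡2), b=13^1·(≡1) mod 13; (2|13)=-1, (1|13)=+1; (−1)^{0·1·6}·(-1)^1·(+1)^0 = -1.
v=∞: -85 < 0 and -9282 < 0  ⇒  (a,b)_∞ = -1.
v=7: a=7^2·(≡5), b=7^1·(≡4) mod 7; (5|7)=-1, (4|7)=+1; (−1)^{2·1·3}·(-1)^1·(+1)^2 = -1.
Ram(-85, -9282) = {3, 5, 7, 13, 17, ∞}; no ℚ_3-point on the conic.

[3, 5, 7, 13, 17, inf]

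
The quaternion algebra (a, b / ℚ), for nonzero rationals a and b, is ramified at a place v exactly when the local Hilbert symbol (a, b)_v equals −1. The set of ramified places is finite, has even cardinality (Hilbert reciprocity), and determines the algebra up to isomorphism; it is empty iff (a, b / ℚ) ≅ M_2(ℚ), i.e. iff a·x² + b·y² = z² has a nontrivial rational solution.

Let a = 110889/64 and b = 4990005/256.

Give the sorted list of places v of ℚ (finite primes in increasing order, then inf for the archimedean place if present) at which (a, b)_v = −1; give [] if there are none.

[]

Mod squares: a ≡ 1, b ≡ 5. Check v ∈ {∞, 2, 3, 5, 37}.
v=3: a=3^4·(≡1), b=3^6·(≡2) mod 3; (1|3)=+1, (2|3)=-1; (−1)^{4·6·1}·(+1)^6·(-1)^4 = +1.
v=5: a=5^0·(≡1), b=5^1·(≡1) mod 5; (1|5)=+1, (1|5)=+1; (−1)^{0·1·2}·(+1)^1·(+1)^0 = +1.
v=37: a=37^2·(≡3), b=37^2·(≡6) mod 37; (3|37)=+1, (6|37)=-1; (−1)^{2·2·18}·(+1)^2·(-1)^2 = +1.
v=2: v_2(a)=-6, v_2(b)=-8; units ≡ 1, 5 (mod 8); ε·ε+αω+βω = 0·0+-6·1+-8·0 ≡ 0  ⇒  (a,b)_2 = +1.
v=∞: 1 > 0 and 5 > 0  ⇒  (a,b)_∞ = +1.
Ram(a, b) = ∅: the form 1·x² + 5·y² − z² is isotropic over every ℚ_v, so by Hasse–Minkowski it is isotropic over ℚ.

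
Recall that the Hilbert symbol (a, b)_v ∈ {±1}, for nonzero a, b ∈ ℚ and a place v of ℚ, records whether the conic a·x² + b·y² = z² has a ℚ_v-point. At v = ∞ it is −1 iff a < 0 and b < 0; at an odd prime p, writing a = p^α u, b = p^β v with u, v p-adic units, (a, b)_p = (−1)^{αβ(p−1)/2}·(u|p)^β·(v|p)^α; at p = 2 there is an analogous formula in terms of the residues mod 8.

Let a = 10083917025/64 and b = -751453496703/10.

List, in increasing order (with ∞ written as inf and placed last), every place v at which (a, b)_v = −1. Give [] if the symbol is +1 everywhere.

[7, 19]

Mod squares: a ≡ 1729, b ≡ -397670. Check v ∈ {∞, 2, 3, 5, 7, 13, 19, 23}.
v=7: a=7^3·(≡1), b=7^3·(≡4) mod 7; (1|7)=+1, (4|7)=+1; (−1)^{3·3·3}·(+1)^3·(+1)^3 = -1.
v=19: a=19^1·(≡14), b=19^1·(≡18) mod 19; (14|19)=-1, (18|19)=-1; (−1)^{1·1·9}·(-1)^1·(-1)^1 = -1.
v=13: a=13^1·(≡12), b=13^1·(≡3) mod 13; (12|13)=+1, (3|13)=+1; (−1)^{1·1·6}·(+1)^1·(+1)^1 = +1.
v=23: a=23^2·(≡12), b=23^3·(≡13) mod 23; (12|23)=+1, (13|23)=+1; (−1)^{2·3·11}·(+1)^3·(+1)^2 = +1.
v=3: a=3^2·(≡1), b=3^6·(≡1) mod 3; (1|3)=+1, (1|3)=+1; (−1)^{2·6·1}·(+1)^6·(+1)^2 = +1.
v=5: a=5^2·(≡4), b=5^-1·(≡1) mod 5; (4|5)=+1, (1|5)=+1; (−1)^{2·-1·2}·(+1)^-1·(+1)^2 = +1.
v=∞: 1729 > 0 and -397670 < 0  ⇒  (a,b)_∞ = +1.
v=2: v_2(a)=-6, v_2(b)=-1; units ≡ 1, 5 (mod 8); ε·ε+αω+βω = 0·0+-6·1+-1·0 ≡ 0  ⇒  (a,b)_2 = +1.
|Ram(1729, -397670)| = 2, even; anisotropic at {7, 19}.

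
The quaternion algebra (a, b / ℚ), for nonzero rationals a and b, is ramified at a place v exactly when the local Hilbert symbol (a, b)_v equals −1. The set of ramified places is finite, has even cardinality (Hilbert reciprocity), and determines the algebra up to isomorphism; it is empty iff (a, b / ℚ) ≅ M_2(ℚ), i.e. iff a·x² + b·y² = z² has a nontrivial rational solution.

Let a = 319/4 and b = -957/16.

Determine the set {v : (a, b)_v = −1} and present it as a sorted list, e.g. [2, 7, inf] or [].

Mod squares: a ≡ 319, b ≡ -957. Check v ∈ {∞, 2, 3, 11, 29}.
v=11: a=11^1·(≡10), b=11^1·(≡9) mod 11; (10|11)=-1, (9|11)=+1; (−1)^{1·1·5}·(-1)^1·(+1)^1 = +1.
v=2: v_2(a)=-2, v_2(b)=-4; units ≡ 7, 3 (mod 8); ε·ε+αω+βω = 1·1+-2·1+-4·0 ≡ 1  ⇒  (a,b)_2 = -1.
v=∞: 319 > 0 and -957 < 0  ⇒  (a,b)_∞ = +1.
v=3: a=3^0·(≡1), b=3^1·(≡2) mod 3; (1|3)=+1, (2|3)=-1; (−1)^{0·1·1}·(+1)^1·(-1)^0 = +1.
v=29: a=29^1·(≡10), b=29^1·(≡7) mod 29; (10|29)=-1, (7|29)=+1; (−1)^{1·1·14}·(-1)^1·(+1)^1 = -1.
|Ram(319, -957)| = 2, even; anisotropic at {2, 29}.

[2, 29]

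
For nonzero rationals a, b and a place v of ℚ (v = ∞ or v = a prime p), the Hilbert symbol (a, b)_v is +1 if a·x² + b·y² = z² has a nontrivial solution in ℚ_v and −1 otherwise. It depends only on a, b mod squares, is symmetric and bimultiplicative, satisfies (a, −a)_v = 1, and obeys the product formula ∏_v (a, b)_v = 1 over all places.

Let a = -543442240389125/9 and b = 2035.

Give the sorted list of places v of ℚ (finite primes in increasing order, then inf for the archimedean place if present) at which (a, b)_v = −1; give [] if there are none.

[2, 19]

Mod squares: a ≡ -1121285, b ≡ 2035. Check v ∈ {∞, 2, 3, 5, 7, 11, 17, 19, 29, 37}.
v=3: a=3^-2·(≡1), b=3^0·(≡1) mod 3; (1|3)=+1, (1|3)=+1; (−1)^{-2·0·1}·(+1)^0·(+1)^-2 = +1.
v=7: a=7^2·(≡6), b=7^0·(≡5) mod 7; (6|7)=-1, (5|7)=-1; (−1)^{2·0·3}·(-1)^0·(-1)^2 = +1.
v=29: a=29^1·(≡18), b=29^0·(≡5) mod 29; (18|29)=-1, (5|29)=+1; (−1)^{1·0·14}·(-1)^0·(+1)^1 = +1.
v=37: a=37^3·(≡35), b=37^1·(≡18) mod 37; (35|37)=-1, (18|37)=-1; (−1)^{3·1·18}·(-1)^1·(-1)^3 = +1.
v=17: a=17^2·(≡1), b=17^0·(≡12) mod 17; (1|17)=+1, (12|17)=-1; (−1)^{2·0·8}·(+1)^0·(-1)^2 = +1.
v=∞: -1121285 < 0 and 2035 > 0  ⇒  (a,b)_∞ = +1.
v=5: a=5^3·(≡3), b=5^1·(≡2) mod 5; (3|5)=-1, (2|5)=-1; (−1)^{3·1·2}·(-1)^1·(-1)^3 = +1.
v=11: a=11^1·(≡6), b=11^1·(≡9) mod 11; (6|11)=-1, (9|11)=+1; (−1)^{1·1·5}·(-1)^1·(+1)^1 = +1.
v=19: a=19^1·(≡15), b=19^0·(≡2) mod 19; (15|19)=-1, (2|19)=-1; (−1)^{1·0·9}·(-1)^0·(-1)^1 = -1.
v=2: v_2(a)=0, v_2(b)=0; units ≡ 3, 3 (mod 8); ε·ε+αω+βω = 1·1+0·1+0·1 ≡ 1  ⇒  (a,b)_2 = -1.
(-1121285, 2035 / ℚ) ramifies at {2, 19}: a division algebra.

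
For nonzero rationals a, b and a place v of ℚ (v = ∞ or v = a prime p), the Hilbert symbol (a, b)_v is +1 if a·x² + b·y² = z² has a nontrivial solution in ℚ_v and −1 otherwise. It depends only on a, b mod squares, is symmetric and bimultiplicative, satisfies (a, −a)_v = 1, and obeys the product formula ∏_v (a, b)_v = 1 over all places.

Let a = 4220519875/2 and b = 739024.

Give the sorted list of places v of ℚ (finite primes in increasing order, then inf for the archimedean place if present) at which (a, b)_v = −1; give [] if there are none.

[2, 43]

(a, b) ≡ (1168310, 46189) mod (ℚ^×)²; places V = {2, 5, 11, 13, 17, 19, 43, ∞}.
(a,b)_43: α=1, u≡20; β=0, v≡26 (mod 43); (20|43)=-1, (26|43)=-1; sign (−1)^0·-1^0·-1^1 = -1.
(a,b)_11: α=1, u≡3; β=1, v≡7 (mod 11); (3|11)=+1, (7|11)=-1; sign (−1)^1·+1^1·-1^1 = +1.
(a,b)_17: α=2, u≡4; β=1, v≡3 (mod 17); (4|17)=+1, (3|17)=-1; sign (−1)^0·+1^1·-1^2 = +1.
(a,b)_19: α=1, u≡17; β=1, v≡3 (mod 19); (17|19)=+1, (3|19)=-1; sign (−1)^1·+1^1·-1^1 = +1.
(a,b)_∞: sgn(1168310)=+, sgn(46189)=+, so +1.
(a,b)_5: α=3, u≡2; β=0, v≡4 (mod 5); (2|5)=-1, (4|5)=+1; sign (−1)^0·-1^0·+1^3 = +1.
(a,b)_13: α=1, u≡9; β=1, v≡12 (mod 13); (9|13)=+1, (12|13)=+1; sign (−1)^0·+1^1·+1^1 = +1.
(a,b)_2: α=-1, β=4; u≡3, v≡5 (mod 8); ε(u)ε(v)=1·0, αω(v)=-1·1, βω(u)=4·1; sum ≡ 1  ⇒  -1.
(1168310, 46189 / ℚ) ramifies at {2, 43}: a division algebra.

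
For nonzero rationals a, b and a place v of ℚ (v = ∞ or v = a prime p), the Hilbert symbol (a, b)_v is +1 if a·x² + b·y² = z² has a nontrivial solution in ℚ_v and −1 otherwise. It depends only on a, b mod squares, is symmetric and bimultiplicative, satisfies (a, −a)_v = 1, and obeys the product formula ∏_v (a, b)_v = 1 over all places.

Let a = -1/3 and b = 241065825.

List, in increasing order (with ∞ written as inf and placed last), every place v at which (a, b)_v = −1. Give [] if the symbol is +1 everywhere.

[3, 11]

Mod squares: a ≡ -3, b ≡ 57057. Check v ∈ {∞, 2, 3, 5, 7, 11, 13, 19}.
v=7: a=7^0·(≡2), b=7^1·(≡5) mod 7; (2|7)=+1, (5|7)=-1; (−1)^{0·1·3}·(+1)^1·(-1)^0 = +1.
v=11: a=11^0·(≡7), b=11^1·(≡6) mod 11; (7|11)=-1, (6|11)=-1; (−1)^{0·1·5}·(-1)^1·(-1)^0 = -1.
v=13: a=13^0·(≡4), b=13^3·(≡5) mod 13; (4|13)=+1, (5|13)=-1; (−1)^{0·3·6}·(+1)^3·(-1)^0 = +1.
v=19: a=19^0·(≡6), b=19^1·(≡7) mod 19; (6|19)=+1, (7|19)=+1; (−1)^{0·1·9}·(+1)^1·(+1)^0 = +1.
v=5: a=5^0·(≡3), b=5^2·(≡3) mod 5; (3|5)=-1, (3|5)=-1; (−1)^{0·2·2}·(-1)^2·(-1)^0 = +1.
v=3: a=3^-1·(≡2), b=3^1·(≡2) mod 3; (2|3)=-1, (2|3)=-1; (−1)^{-1·1·1}·(-1)^1·(-1)^-1 = -1.
v=2: v_2(a)=0, v_2(b)=0; units ≡ 5, 1 (mod 8); ε·ε+αω+βω = 0·0+0·0+0·1 ≡ 0  ⇒  (a,b)_2 = +1.
v=∞: -3 < 0 and 57057 > 0  ⇒  (a,b)_∞ = +1.
|Ram(-3, 57057)| = 2, even; anisotropic at {3, 11}.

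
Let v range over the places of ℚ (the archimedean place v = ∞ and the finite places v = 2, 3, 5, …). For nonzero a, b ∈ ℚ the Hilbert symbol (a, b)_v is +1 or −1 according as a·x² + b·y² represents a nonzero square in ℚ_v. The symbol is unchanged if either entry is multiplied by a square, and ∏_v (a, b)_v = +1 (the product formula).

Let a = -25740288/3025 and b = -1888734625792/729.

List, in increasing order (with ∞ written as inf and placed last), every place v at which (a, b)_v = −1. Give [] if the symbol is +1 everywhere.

[2, 3, 7, inf]

(a, b) ≡ (-57, -133) mod (ℚ^×)²; places V = {2, 3, 5, 7, 11, 19, ∞}.
(a,b)_5: α=-2, u≡2; β=0, v≡2 (mod 5); (2|5)=-1, (2|5)=-1; sign (−1)^0·-1^0·-1^-2 = +1.
(a,b)_7: α=2, u≡3; β=5, v≡4 (mod 7); (3|7)=-1, (4|7)=+1; sign (−1)^0·-1^5·+1^2 = -1.
(a,b)_19: α=1, u≡6; β=3, v≡15 (mod 19); (6|19)=+1, (15|19)=-1; sign (−1)^1·+1^3·-1^1 = +1.
(a,b)_3: α=3, u≡2; β=-6, v≡2 (mod 3); (2|3)=-1, (2|3)=-1; sign (−1)^0·-1^-6·-1^3 = -1.
(a,b)_∞: sgn(-57)=−, sgn(-133)=−, so -1.
(a,b)_11: α=-2, u≡3; β=0, v≡10 (mod 11); (3|11)=+1, (10|11)=-1; sign (−1)^0·+1^0·-1^-2 = +1.
(a,b)_2: α=10, β=14; u≡7, v≡3 (mod 8); ε(u)ε(v)=1·1, αω(v)=10·1, βω(u)=14·0; sum ≡ 1  ⇒  -1.
Ram(-57, -133) = {2, 3, 7, ∞}; no ℚ_2-point on the conic.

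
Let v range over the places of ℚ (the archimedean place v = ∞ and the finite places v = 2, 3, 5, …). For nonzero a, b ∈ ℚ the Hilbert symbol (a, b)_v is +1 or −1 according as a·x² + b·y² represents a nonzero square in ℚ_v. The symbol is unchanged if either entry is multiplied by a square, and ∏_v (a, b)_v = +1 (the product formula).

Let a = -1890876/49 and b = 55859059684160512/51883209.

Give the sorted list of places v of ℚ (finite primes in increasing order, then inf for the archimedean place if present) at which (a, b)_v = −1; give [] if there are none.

Mod squares: a ≡ -472719, b ≡ 13. Check v ∈ {∞, 2, 3, 7, 13, 17, 23, 31}.
v=2: v_2(a)=2, v_2(b)=10; units ≡ 1, 5 (mod 8); ε·ε+αω+βω = 0·0+2·1+10·0 ≡ 0  ⇒  (a,b)_2 = +1.
v=7: a=7^-2·(≡6), b=7^-8·(≡5) mod 7; (6|7)=-1, (5|7)=-1; (−1)^{-2·-8·3}·(-1)^-8·(-1)^-2 = +1.
v=∞: -472719 < 0 and 13 > 0  ⇒  (a,b)_∞ = +1.
v=31: a=31^1·(≡11), b=31^2·(≡22) mod 31; (11|31)=-1, (22|31)=-1; (−1)^{1·2·15}·(-1)^2·(-1)^1 = -1.
v=13: a=13^1·(≡7), b=13^5·(≡3) mod 13; (7|13)=-1, (3|13)=+1; (−1)^{1·5·6}·(-1)^5·(+1)^1 = -1.
v=17: a=17^1·(≡7), b=17^2·(≡15) mod 17; (7|17)=-1, (15|17)=+1; (−1)^{1·2·8}·(-1)^2·(+1)^1 = +1.
v=3: a=3^1·(≡2), b=3^-2·(≡1) mod 3; (2|3)=-1, (1|3)=+1; (−1)^{1·-2·1}·(-1)^-2·(+1)^1 = +1.
v=23: a=23^1·(≡12), b=23^2·(≡12) mod 23; (12|23)=+1, (12|23)=+1; (−1)^{1·2·11}·(+1)^2·(+1)^1 = +1.
Ram(-472719, 13) = {13, 31}; no ℚ_13-point on the conic.

[13, 31]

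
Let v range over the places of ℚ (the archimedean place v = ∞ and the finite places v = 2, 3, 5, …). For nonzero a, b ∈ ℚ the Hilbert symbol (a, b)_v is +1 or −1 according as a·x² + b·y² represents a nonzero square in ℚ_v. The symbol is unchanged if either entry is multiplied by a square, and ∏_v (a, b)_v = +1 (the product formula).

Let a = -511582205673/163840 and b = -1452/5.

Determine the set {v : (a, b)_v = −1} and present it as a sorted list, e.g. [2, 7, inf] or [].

[3, 5, 11, inf]

Mod squares: a ≡ -330, b ≡ -15. Check v ∈ {∞, 2, 3, 5, 7, 11}.
v=∞: -330 < 0 and -15 < 0  ⇒  (a,b)_∞ = -1.
v=11: a=11^5·(≡4), b=11^2·(≡2) mod 11; (4|11)=+1, (2|11)=-1; (−1)^{5·2·5}·(+1)^2·(-1)^5 = -1.
v=3: a=3^3·(≡1), b=3^1·(≡1) mod 3; (1|3)=+1, (1|3)=+1; (−1)^{3·1·1}·(+1)^1·(+1)^3 = -1.
v=7: a=7^6·(≡6), b=7^0·(≡5) mod 7; (6|7)=-1, (5|7)=-1; (−1)^{6·0·3}·(-1)^0·(-1)^6 = +1.
v=2: v_2(a)=-15, v_2(b)=2; units ≡ 3, 1 (mod 8); ε·ε+αω+βω = 1·0+-15·0+2·1 ≡ 0  ⇒  (a,b)_2 = +1.
v=5: a=5^-1·(≡4), b=5^-1·(≡3) mod 5; (4|5)=+1, (3|5)=-1; (−1)^{-1·-1·2}·(+1)^-1·(-1)^-1 = -1.
|Ram(-330, -15)| = 4, even; anisotropic at {3, 5, 11, ∞}.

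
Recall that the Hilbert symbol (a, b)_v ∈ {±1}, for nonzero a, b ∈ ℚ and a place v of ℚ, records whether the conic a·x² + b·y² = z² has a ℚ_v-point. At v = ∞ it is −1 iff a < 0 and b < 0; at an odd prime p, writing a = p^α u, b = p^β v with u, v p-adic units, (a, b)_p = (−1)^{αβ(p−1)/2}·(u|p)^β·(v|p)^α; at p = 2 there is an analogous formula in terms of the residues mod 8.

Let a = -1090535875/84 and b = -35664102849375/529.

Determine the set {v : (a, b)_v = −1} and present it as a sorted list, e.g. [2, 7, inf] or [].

[7, inf]

(a, b) ≡ (-15015, -231) mod (ℚ^×)²; places V = {2, 3, 5, 7, 11, 13, 19, 23, 31, ∞}.
(a,b)_23: α=0, u≡18; β=-2, v≡20 (mod 23); (18|23)=+1, (20|23)=-1; sign (−1)^0·+1^-2·-1^0 = +1.
(a,b)_19: α=2, u≡18; β=0, v≡6 (mod 19); (18|19)=-1, (6|19)=+1; sign (−1)^0·-1^0·+1^2 = +1.
(a,b)_2: α=-2, β=0; u≡1, v≡1 (mod 8); ε(u)ε(v)=0·0, αω(v)=-2·0, βω(u)=0·0; sum ≡ 0  ⇒  +1.
(a,b)_31: α=0, u≡9; β=2, v≡12 (mod 31); (9|31)=+1, (12|31)=-1; sign (−1)^0·+1^2·-1^0 = +1.
(a,b)_11: α=1, u≡6; β=1, v≡3 (mod 11); (6|11)=-1, (3|11)=+1; sign (−1)^1·-1^1·+1^1 = +1.
(a,b)_13: α=3, u≡5; β=4, v≡10 (mod 13); (5|13)=-1, (10|13)=+1; sign (−1)^0·-1^4·+1^3 = +1.
(a,b)_7: α=-1, u≡1; β=1, v≡4 (mod 7); (1|7)=+1, (4|7)=+1; sign (−1)^1·+1^1·+1^-1 = -1.
(a,b)_3: α=-1, u≡2; β=3, v≡1 (mod 3); (2|3)=-1, (1|3)=+1; sign (−1)^1·-1^3·+1^-1 = +1.
(a,b)_∞: sgn(-15015)=−, sgn(-231)=−, so -1.
(a,b)_5: α=3, u≡2; β=4, v≡4 (mod 5); (2|5)=-1, (4|5)=+1; sign (−1)^0·-1^4·+1^3 = +1.
(-15015, -231 / ℚ) ramifies at {7, ∞}: a division algebra.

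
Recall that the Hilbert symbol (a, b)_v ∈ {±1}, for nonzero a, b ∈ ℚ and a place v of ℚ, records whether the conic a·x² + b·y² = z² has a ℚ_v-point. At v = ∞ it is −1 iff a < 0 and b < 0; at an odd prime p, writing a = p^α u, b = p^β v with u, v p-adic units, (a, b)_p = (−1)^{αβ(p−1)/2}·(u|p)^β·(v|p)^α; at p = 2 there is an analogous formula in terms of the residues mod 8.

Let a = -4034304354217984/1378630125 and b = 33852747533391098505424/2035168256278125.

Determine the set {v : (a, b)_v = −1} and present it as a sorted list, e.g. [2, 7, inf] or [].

[7, 11]

Mod squares: a ≡ -124355, b ≡ 6545. Check v ∈ {∞, 2, 3, 5, 7, 11, 17, 19, 29, 31, 41}.
v=5: a=5^-3·(≡1), b=5^-5·(≡1) mod 5; (1|5)=+1, (1|5)=+1; (−1)^{-3·-5·2}·(+1)^-5·(+1)^-3 = +1.
v=41: a=41^-2·(≡33), b=41^-2·(≡3) mod 41; (33|41)=+1, (3|41)=-1; (−1)^{-2·-2·20}·(+1)^-2·(-1)^-2 = +1.
v=29: a=29^2·(≡15), b=29^2·(≡5) mod 29; (15|29)=-1, (5|29)=+1; (−1)^{2·2·14}·(-1)^2·(+1)^2 = +1.
v=∞: -124355 < 0 and 6545 > 0  ⇒  (a,b)_∞ = +1.
v=17: a=17^1·(≡5), b=17^1·(≡7) mod 17; (5|17)=-1, (7|17)=-1; (−1)^{1·1·8}·(-1)^1·(-1)^1 = +1.
v=19: a=19^1·(≡2), b=19^2·(≡6) mod 19; (2|19)=-1, (6|19)=+1; (−1)^{1·2·9}·(-1)^2·(+1)^1 = +1.
v=31: a=31^2·(≡24), b=31^4·(≡4) mod 31; (24|31)=-1, (4|31)=+1; (−1)^{2·4·15}·(-1)^4·(+1)^2 = +1.
v=11: a=11^1·(≡5), b=11^1·(≡1) mod 11; (5|11)=+1, (1|11)=+1; (−1)^{1·1·5}·(+1)^1·(+1)^1 = -1.
v=7: a=7^3·(≡4), b=7^9·(≡2) mod 7; (4|7)=+1, (2|7)=+1; (−1)^{3·9·3}·(+1)^9·(+1)^3 = -1.
v=3: a=3^-8·(≡1), b=3^-18·(≡2) mod 3; (1|3)=+1, (2|3)=-1; (−1)^{-8·-18·1}·(+1)^-18·(-1)^-8 = +1.
v=2: v_2(a)=12, v_2(b)=4; units ≡ 5, 1 (mod 8); ε·ε+αω+βω = 0·0+12·0+4·1 ≡ 0  ⇒  (a,b)_2 = +1.
|Ram(-124355, 6545)| = 2, even; anisotropic at {7, 11}.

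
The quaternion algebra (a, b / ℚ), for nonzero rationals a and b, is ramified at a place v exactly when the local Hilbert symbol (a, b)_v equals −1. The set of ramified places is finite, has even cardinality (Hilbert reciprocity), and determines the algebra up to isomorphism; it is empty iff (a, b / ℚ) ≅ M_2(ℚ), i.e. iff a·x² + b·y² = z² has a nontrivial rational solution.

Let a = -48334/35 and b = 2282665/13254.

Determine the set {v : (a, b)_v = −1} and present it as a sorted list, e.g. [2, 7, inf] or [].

[2, 11]

Mod squares: a ≡ -10010, b ≡ 2310. Check v ∈ {∞, 2, 3, 5, 7, 11, 13, 47}.
v=47: a=47^0·(≡25), b=47^-2·(≡34) mod 47; (25|47)=+1, (34|47)=+1; (−1)^{0·-2·23}·(+1)^-2·(+1)^0 = +1.
v=13: a=13^3·(≡12), b=13^0·(≡3) mod 13; (12|13)=+1, (3|13)=+1; (−1)^{3·0·6}·(+1)^0·(+1)^3 = +1.
v=2: v_2(a)=1, v_2(b)=-1; units ≡ 3, 3 (mod 8); ε·ε+αω+βω = 1·1+1·1+-1·1 ≡ 1  ⇒  (a,b)_2 = -1.
v=7: a=7^-1·(≡3), b=7^3·(≡4) mod 7; (3|7)=-1, (4|7)=+1; (−1)^{-1·3·3}·(-1)^3·(+1)^-1 = +1.
v=5: a=5^-1·(≡3), b=5^1·(≡2) mod 5; (3|5)=-1, (2|5)=-1; (−1)^{-1·1·2}·(-1)^1·(-1)^-1 = +1.
v=11: a=11^1·(≡3), b=11^3·(≡1) mod 11; (3|11)=+1, (1|11)=+1; (−1)^{1·3·5}·(+1)^3·(+1)^1 = -1.
v=∞: -10010 < 0 and 2310 > 0  ⇒  (a,b)_∞ = +1.
v=3: a=3^0·(≡1), b=3^-1·(≡2) mod 3; (1|3)=+1, (2|3)=-1; (−1)^{0·-1·1}·(+1)^-1·(-1)^0 = +1.
|Ram(-10010, 2310)| = 2, even; anisotropic at {2, 11}.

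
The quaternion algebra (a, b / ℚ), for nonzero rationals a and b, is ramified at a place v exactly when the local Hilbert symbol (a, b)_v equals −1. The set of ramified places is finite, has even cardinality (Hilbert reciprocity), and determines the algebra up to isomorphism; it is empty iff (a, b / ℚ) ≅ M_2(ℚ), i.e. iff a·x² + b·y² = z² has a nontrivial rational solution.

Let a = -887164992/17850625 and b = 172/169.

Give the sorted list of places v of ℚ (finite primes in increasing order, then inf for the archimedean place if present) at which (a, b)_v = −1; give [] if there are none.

Mod squares: a ≡ -17, b ≡ 43. Check v ∈ {∞, 2, 3, 5, 7, 13, 17, 43}.
v=17: a=17^1·(≡13), b=17^0·(≡15) mod 17; (13|17)=+1, (15|17)=+1; (−1)^{1·0·8}·(+1)^0·(+1)^1 = +1.
v=13: a=13^-4·(≡1), b=13^-2·(≡3) mod 13; (1|13)=+1, (3|13)=+1; (−1)^{-4·-2·6}·(+1)^-2·(+1)^-4 = +1.
v=∞: -17 < 0 and 43 > 0  ⇒  (a,b)_∞ = +1.
v=43: a=43^2·(≡34), b=43^1·(≡13) mod 43; (34|43)=-1, (13|43)=+1; (−1)^{2·1·21}·(-1)^1·(+1)^2 = -1.
v=5: a=5^-4·(≡3), b=5^0·(≡3) mod 5; (3|5)=-1, (3|5)=-1; (−1)^{-4·0·2}·(-1)^0·(-1)^-4 = +1.
v=3: a=3^2·(≡1), b=3^0·(≡1) mod 3; (1|3)=+1, (1|3)=+1; (−1)^{2·0·1}·(+1)^0·(+1)^2 = +1.
v=7: a=7^2·(≡4), b=7^0·(≡4) mod 7; (4|7)=+1, (4|7)=+1; (−1)^{2·0·3}·(+1)^0·(+1)^2 = +1.
v=2: v_2(a)=6, v_2(b)=2; units ≡ 7, 3 (mod 8); ε·ε+αω+βω = 1·1+6·1+2·0 ≡ 1  ⇒  (a,b)_2 = -1.
|Ram(-17, 43)| = 2, even; anisotropic at {2, 43}.

[2, 43]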